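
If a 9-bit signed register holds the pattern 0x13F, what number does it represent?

-193

pattern = 100111111 (MSB is 1 ⇒ negative)
Invert: 011000000, add 1 → 011000001 = 193, so the value is -193.
(Equivalently: 319 - 2^9 = 319 - 512 = -193.)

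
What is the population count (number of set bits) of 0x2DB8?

8

0x2DB8 = 10110110111000
Count the 1s: 1 + 1 + 1 + 1 + 1 + 1 + 1 + 1 = 8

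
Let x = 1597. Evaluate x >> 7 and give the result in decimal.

12

1597 = 11000111101
shift right by 7 → 00000001100 = 12
(equivalently, floor(1597 / 128))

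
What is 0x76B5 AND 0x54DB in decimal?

21649

0x76B5 = 111011010110101
0x54DB = 101010011011011
AND → 101010010010001 = 21649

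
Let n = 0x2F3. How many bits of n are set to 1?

0x2F3 = 1011110011
Count the 1s: 1 + 1 + 1 + 1 + 1 + 1 + 1 = 7

7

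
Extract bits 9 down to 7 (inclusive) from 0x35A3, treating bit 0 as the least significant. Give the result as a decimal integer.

v = 011010110100011
Shift right by 7: 01101011
Mask low 3 bits: 011 = 3

3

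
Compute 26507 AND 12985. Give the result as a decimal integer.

26507 = 110011110001011
12985 = 011001010111001
AND → 010001010001001 = 8841

8841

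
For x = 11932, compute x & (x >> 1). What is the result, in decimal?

1548

x = 10111010011100 = 11932
x>>1 = 01011101001110
AND  = 00011000001100 = 1548
(x & (x >> 1) has a 1 wherever x has two consecutive 1 bits.)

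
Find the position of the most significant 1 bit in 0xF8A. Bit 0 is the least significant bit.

11

0xF8A = 111110001010
The topmost 1 is at position 11 (since 2^11 = 2048 ≤ 3978 < 4096).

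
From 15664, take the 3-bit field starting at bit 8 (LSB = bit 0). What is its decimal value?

5

v = 11110100110000
Shift right by 8: 111101
Mask low 3 bits: 101 = 5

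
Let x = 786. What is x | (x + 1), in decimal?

x = 1100010010 = 786
x + 1 = 1100010011
OR    = 1100010011 = 787
(x | (x + 1) sets the lowest cleared bit.)

787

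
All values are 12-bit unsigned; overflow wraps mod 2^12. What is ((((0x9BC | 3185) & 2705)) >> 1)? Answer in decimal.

1096

0x9BC = 100110111100
3185 = 110001110001
→ | → 110111111101 = 3581
2705 = 101010010001
→ & → 100010010001 = 2193
→ >> 1 → 010001001000 = 1096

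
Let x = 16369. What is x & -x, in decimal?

1

x = 11111111110001 = 16369
-x (two's complement) = …00000000001111
AND   = 00000000000001 = 1
(x & -x isolates the lowest set bit of x.)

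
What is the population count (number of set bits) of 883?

883 = 1101110011
Count the 1s: 1 + 1 + 1 + 1 + 1 + 1 + 1 = 7

7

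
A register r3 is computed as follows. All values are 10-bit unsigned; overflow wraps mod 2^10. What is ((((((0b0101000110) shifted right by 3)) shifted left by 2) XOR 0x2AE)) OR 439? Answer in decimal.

959

0b0101000110 = 0101000110
→ shifted right by 3 → 0000101000 = 40
→ shifted left by 2 (mod 2^10) → 0010100000 = 160
0x2AE = 1010101110
→ XOR → 1000001110 = 526
439 = 0110110111
→ OR → 1110111111 = 959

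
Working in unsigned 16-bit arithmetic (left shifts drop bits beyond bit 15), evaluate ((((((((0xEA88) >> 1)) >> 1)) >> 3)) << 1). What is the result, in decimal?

0xEA88 = 1110101010001000
→ >> 1 → 0111010101000100 = 30020
→ >> 1 → 0011101010100010 = 15010
→ >> 3 → 0000011101010100 = 1876
→ << 1 (mod 2^16) → 0000111010101000 = 3752

3752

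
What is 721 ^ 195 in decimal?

530

721 = 1011010001
195 = 0011000011
XOR → 1000010010 = 530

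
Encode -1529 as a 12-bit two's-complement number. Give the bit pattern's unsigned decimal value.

2567

1529 in 12 bits: 010111111001
Invert: 101000000110
Add 1:  101000000111 = 2567
(Check: 2^12 - 1529 = 4096 - 1529 = 2567.)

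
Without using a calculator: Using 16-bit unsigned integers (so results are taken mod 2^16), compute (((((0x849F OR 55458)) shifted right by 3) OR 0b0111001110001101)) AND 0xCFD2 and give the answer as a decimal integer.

19346

0x849F = 1000010010011111
55458 = 1101100010100010
→ OR → 1101110010111111 = 56511
→ shifted right by 3 → 0001101110010111 = 7063
0b0111001110001101 = 0111001110001101
→ OR → 0111101110011111 = 31647
0xCFD2 = 1100111111010010
→ AND → 0100101110010010 = 19346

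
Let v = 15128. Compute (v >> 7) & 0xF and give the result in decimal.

6

v = 11101100011000
Shift right by 7: 1110110
Mask low 4 bits: 0110 = 6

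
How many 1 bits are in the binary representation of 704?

3

704 = 1011000000
Count the 1s: 1 + 1 + 1 = 3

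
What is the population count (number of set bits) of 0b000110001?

n = 110001
Count the 1s: 1 + 1 + 1 = 3

3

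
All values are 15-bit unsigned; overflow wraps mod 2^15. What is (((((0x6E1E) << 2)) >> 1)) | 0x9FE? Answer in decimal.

7678

0x6E1E = 110111000011110
→ << 2 (mod 2^15) → 011100001111000 = 14456
→ >> 1 → 001110000111100 = 7228
0x9FE = 000100111111110
→ | → 001110111111110 = 7678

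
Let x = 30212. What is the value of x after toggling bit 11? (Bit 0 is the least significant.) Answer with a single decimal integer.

32260

x = 111011000000100
bit 11 is currently 0; toggle it via x ^ (1 << 11) = x ^ 2048
→ 111111000000100 = 32260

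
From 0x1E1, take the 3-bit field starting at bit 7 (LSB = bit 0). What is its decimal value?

3

v = 0111100001
Shift right by 7: 011
Mask low 3 bits: 011 = 3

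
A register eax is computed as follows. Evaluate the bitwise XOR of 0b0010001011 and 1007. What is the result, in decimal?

868

a = 0010001011
1007 = 1111101111
XOR → 1101100100 = 868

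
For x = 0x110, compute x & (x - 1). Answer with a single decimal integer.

x = 100010000 = 272
x - 1 = 100001111
AND   = 100000000 = 256
(x & (x - 1) clears the lowest set bit of x.)

256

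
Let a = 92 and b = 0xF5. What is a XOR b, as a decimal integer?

169

92 = 01011100
0xF5 = 11110101
XOR → 10101001 = 169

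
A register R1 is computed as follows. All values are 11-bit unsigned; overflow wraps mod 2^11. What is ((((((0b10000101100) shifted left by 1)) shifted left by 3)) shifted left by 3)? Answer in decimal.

0b10000101100 = 10000101100
→ shifted left by 1 (mod 2^11) → 00001011000 = 88
→ shifted left by 3 (mod 2^11) → 01011000000 = 704
→ shifted left by 3 (mod 2^11) → 11000000000 = 1536

1536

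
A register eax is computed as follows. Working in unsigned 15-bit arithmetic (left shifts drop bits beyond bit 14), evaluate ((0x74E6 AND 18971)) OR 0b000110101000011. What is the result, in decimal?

0x74E6 = 111010011100110
18971 = 100101000011011
→ AND → 100000000000010 = 16386
0b000110101000011 = 000110101000011
→ OR → 100110101000011 = 19779

19779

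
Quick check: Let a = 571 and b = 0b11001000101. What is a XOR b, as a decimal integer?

1150

571 = 01000111011
b = 11001000101
XOR → 10001111110 = 1150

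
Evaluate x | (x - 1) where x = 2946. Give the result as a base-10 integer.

x = 101110000010 = 2946
x - 1 = 101110000001
OR    = 101110000011 = 2947
(x | (x - 1) sets all bits below the lowest set bit.)

2947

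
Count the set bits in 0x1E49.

7

0x1E49 = 1111001001001
Count the 1s: 1 + 1 + 1 + 1 + 1 + 1 + 1 = 7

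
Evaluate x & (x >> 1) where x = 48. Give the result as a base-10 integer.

x = 110000 = 48
x>>1 = 011000
AND  = 010000 = 16
(x & (x >> 1) has a 1 wherever x has two consecutive 1 bits.)

16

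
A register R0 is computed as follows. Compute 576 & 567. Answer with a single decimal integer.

576 = 1001000000
567 = 1000110111
AND → 1000000000 = 512

512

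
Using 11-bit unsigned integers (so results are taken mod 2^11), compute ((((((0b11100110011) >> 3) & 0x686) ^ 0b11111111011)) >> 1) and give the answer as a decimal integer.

958

0b11100110011 = 11100110011
→ >> 3 → 00011100110 = 230
0x686 = 11010000110
→ & → 00010000110 = 134
0b11111111011 = 11111111011
→ ^ → 11101111101 = 1917
→ >> 1 → 01110111110 = 958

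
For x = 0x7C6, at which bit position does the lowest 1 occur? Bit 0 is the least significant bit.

0x7C6 = 11111000110
Trailing zeros: 1, so the lowest set bit is bit 1 (value 2).

1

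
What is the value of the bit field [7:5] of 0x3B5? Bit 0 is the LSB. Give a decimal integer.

5

v = 1110110101
Shift right by 5: 11101
Mask low 3 bits: 101 = 5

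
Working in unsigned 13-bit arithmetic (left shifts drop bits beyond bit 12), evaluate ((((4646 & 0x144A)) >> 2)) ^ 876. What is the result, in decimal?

4646 = 1001000100110
0x144A = 1010001001010
→ & → 1000000000010 = 4098
→ >> 2 → 0010000000000 = 1024
876 = 0001101101100
→ ^ → 0011101101100 = 1900

1900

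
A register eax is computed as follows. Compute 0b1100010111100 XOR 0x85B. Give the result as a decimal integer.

4327

a = 1100010111100
0x85B = 0100001011011
XOR → 1000011100111 = 4327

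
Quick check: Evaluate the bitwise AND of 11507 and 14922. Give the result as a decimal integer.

10306

11507 = 10110011110011
14922 = 11101001001010
AND → 10100001000010 = 10306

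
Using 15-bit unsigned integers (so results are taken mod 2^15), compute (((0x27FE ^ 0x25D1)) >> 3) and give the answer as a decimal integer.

69

0x27FE = 010011111111110
0x25D1 = 010010111010001
→ ^ → 000001000101111 = 559
→ >> 3 → 000000001000101 = 69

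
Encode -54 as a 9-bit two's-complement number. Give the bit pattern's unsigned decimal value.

54 in 9 bits: 000110110
Invert: 111001001
Add 1:  111001010 = 458
(Check: 2^9 - 54 = 512 - 54 = 458.)

458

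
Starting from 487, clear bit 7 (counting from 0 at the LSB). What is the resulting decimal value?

359

x = 111100111
bit 7 is currently 1; clear it via x & ~(1 << 7) = x & ~128
→ 101100111 = 359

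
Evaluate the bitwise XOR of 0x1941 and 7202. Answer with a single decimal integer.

0x1941 = 1100101000001
7202 = 1110000100010
XOR → 0010101100011 = 1379

1379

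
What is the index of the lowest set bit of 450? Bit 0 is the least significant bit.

450 = 111000010
Trailing zeros: 1, so the lowest set bit is bit 1 (value 2).

1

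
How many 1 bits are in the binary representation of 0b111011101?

7

n = 111011101
Count the 1s: 1 + 1 + 1 + 1 + 1 + 1 + 1 = 7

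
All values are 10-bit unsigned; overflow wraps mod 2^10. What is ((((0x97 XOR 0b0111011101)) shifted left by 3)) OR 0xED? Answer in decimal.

765

0x97 = 0010010111
0b0111011101 = 0111011101
→ XOR → 0101001010 = 330
→ shifted left by 3 (mod 2^10) → 1001010000 = 592
0xED = 0011101101
→ OR → 1011111101 = 765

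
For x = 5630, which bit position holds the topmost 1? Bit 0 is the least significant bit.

5630 = 1010111111110
The topmost 1 is at position 12 (since 2^12 = 4096 ≤ 5630 < 8192).

12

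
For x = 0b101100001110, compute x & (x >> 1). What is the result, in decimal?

262

x = 101100001110 = 2830
x>>1 = 010110000111
AND  = 000100000110 = 262
(x & (x >> 1) has a 1 wherever x has two consecutive 1 bits.)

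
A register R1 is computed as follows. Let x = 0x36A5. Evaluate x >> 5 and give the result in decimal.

437

0x36A5 = 11011010100101
shift right by 5 → 00000110110101 = 437
(equivalently, floor(13989 / 32))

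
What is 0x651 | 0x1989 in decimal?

0x651 = 0011001010001
0x1989 = 1100110001001
 OR → 1111111011001 = 8153

8153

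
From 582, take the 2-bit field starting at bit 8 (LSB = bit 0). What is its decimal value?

v = 01001000110
Shift right by 8: 010
Mask low 2 bits: 10 = 2

2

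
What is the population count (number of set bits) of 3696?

6

3696 = 111001110000
Count the 1s: 1 + 1 + 1 + 1 + 1 + 1 = 6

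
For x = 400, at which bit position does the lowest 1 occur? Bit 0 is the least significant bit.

4

400 = 110010000
Trailing zeros: 4, so the lowest set bit is bit 4 (value 16).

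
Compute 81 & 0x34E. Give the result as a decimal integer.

81 = 0001010001
0x34E = 1101001110
AND → 0001000000 = 64

64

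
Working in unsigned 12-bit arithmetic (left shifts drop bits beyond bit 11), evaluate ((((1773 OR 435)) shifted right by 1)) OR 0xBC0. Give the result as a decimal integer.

1773 = 011011101101
435 = 000110110011
→ OR → 011111111111 = 2047
→ shifted right by 1 → 001111111111 = 1023
0xBC0 = 101111000000
→ OR → 101111111111 = 3071

3071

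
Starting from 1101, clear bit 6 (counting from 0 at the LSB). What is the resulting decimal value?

x = 00010001001101
bit 6 is currently 1; clear it via x & ~(1 << 6) = x & ~64
→ 00010000001101 = 1037

1037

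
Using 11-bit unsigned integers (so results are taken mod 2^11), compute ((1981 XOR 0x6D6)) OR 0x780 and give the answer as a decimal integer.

2027

1981 = 11110111101
0x6D6 = 11011010110
→ XOR → 00101101011 = 363
0x780 = 11110000000
→ OR → 11111101011 = 2027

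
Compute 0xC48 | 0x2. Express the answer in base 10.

3146

0xC48 = 110001001000
0x2 = 000000000010
 OR → 110001001010 = 3146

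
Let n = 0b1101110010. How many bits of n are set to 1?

6

n = 1101110010
Count the 1s: 1 + 1 + 1 + 1 + 1 + 1 = 6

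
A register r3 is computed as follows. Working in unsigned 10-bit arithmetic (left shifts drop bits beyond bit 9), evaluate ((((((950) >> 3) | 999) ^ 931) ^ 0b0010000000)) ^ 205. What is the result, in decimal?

950 = 1110110110
→ >> 3 → 0001110110 = 118
999 = 1111100111
→ | → 1111110111 = 1015
931 = 1110100011
→ ^ → 0001010100 = 84
0b0010000000 = 0010000000
→ ^ → 0011010100 = 212
205 = 0011001101
→ ^ → 0000011001 = 25

25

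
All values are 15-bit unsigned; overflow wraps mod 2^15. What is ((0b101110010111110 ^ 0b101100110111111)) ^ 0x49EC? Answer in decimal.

19693

0b101110010111110 = 101110010111110
0b101100110111111 = 101100110111111
→ ^ → 000010100000001 = 1281
0x49EC = 100100111101100
→ ^ → 100110011101101 = 19693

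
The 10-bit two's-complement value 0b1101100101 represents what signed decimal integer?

pattern = 1101100101 (MSB is 1 ⇒ negative)
Invert: 0010011010, add 1 → 0010011011 = 155, so the value is -155.
(Equivalently: 869 - 2^10 = 869 - 1024 = -155.)

-155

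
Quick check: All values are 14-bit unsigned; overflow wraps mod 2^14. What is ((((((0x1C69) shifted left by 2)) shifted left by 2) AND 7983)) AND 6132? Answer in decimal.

0x1C69 = 01110001101001
→ shifted left by 2 (mod 2^14) → 11000110100100 = 12708
→ shifted left by 2 (mod 2^14) → 00011010010000 = 1680
7983 = 01111100101111
→ AND → 00011000000000 = 1536
6132 = 01011111110100
→ AND → 00011000000000 = 1536

1536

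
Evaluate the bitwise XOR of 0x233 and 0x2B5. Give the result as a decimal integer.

0x233 = 1000110011
0x2B5 = 1010110101
XOR → 0010000110 = 134

134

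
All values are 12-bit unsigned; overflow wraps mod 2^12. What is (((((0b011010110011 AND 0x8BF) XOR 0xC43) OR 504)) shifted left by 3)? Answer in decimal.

0b011010110011 = 011010110011
0x8BF = 100010111111
→ AND → 000010110011 = 179
0xC43 = 110001000011
→ XOR → 110011110000 = 3312
504 = 000111111000
→ OR → 110111111000 = 3576
→ shifted left by 3 (mod 2^12) → 111111000000 = 4032

4032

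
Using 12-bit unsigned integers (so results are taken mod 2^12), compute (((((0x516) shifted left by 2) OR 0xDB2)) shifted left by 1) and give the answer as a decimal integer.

0x516 = 010100010110
→ shifted left by 2 (mod 2^12) → 010001011000 = 1112
0xDB2 = 110110110010
→ OR → 110111111010 = 3578
→ shifted left by 1 (mod 2^12) → 101111110100 = 3060

3060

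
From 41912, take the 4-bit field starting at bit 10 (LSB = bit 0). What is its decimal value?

v = 1010001110111000
Shift right by 10: 101000
Mask low 4 bits: 1000 = 8

8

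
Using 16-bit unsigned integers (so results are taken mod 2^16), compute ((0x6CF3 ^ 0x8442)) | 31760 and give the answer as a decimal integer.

0x6CF3 = 0110110011110011
0x8442 = 1000010001000010
→ ^ → 1110100010110001 = 59569
31760 = 0111110000010000
→ | → 1111110010110001 = 64689

64689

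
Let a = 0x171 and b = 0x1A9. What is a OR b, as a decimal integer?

505

0x171 = 101110001
0x1A9 = 110101001
 OR → 111111001 = 505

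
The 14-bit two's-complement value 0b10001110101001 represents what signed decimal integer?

-7255

pattern = 10001110101001 (MSB is 1 ⇒ negative)
Invert: 01110001010110, add 1 → 01110001010111 = 7255, so the value is -7255.
(Equivalently: 9129 - 2^14 = 9129 - 16384 = -7255.)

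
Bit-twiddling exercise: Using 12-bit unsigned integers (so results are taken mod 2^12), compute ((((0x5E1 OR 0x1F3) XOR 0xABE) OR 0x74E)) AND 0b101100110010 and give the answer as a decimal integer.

2818

0x5E1 = 010111100001
0x1F3 = 000111110011
→ OR → 010111110011 = 1523
0xABE = 101010111110
→ XOR → 111101001101 = 3917
0x74E = 011101001110
→ OR → 111101001111 = 3919
0b101100110010 = 101100110010
→ AND → 101100000010 = 2818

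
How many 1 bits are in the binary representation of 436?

436 = 110110100
Count the 1s: 1 + 1 + 1 + 1 + 1 = 5

5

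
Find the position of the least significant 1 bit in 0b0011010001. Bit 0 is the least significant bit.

0

0b0011010001 = 11010001
Trailing zeros: 0, so the lowest set bit is bit 0 (value 1).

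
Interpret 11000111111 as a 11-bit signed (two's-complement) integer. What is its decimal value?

pattern = 11000111111 (MSB is 1 ⇒ negative)
Invert: 00111000000, add 1 → 00111000001 = 449, so the value is -449.
(Equivalently: 1599 - 2^11 = 1599 - 2048 = -449.)

-449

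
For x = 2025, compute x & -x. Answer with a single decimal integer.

1

x = 11111101001 = 2025
-x (two's complement) = …00000010111
AND   = 00000000001 = 1
(x & -x isolates the lowest set bit of x.)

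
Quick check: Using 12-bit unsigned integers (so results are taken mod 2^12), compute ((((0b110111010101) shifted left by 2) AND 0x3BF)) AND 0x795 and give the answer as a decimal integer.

0b110111010101 = 110111010101
→ shifted left by 2 (mod 2^12) → 011101010100 = 1876
0x3BF = 001110111111
→ AND → 001100010100 = 788
0x795 = 011110010101
→ AND → 001100010100 = 788

788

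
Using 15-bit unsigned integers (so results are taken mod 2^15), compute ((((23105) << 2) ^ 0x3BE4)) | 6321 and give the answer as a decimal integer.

23281

23105 = 101101001000001
→ << 2 (mod 2^15) → 110100100000100 = 26884
0x3BE4 = 011101111100100
→ ^ → 101001011100000 = 21216
6321 = 001100010110001
→ | → 101101011110001 = 23281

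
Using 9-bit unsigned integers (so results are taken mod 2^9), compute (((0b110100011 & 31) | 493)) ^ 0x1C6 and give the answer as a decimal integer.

41

0b110100011 = 110100011
31 = 000011111
→ & → 000000011 = 3
493 = 111101101
→ | → 111101111 = 495
0x1C6 = 111000110
→ ^ → 000101001 = 41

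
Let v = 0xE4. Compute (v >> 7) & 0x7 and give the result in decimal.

1

v = 00011100100
Shift right by 7: 0001
Mask low 3 bits: 001 = 1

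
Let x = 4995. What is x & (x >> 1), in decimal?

x = 1001110000011 = 4995
x>>1 = 0100111000001
AND  = 0000110000001 = 385
(x & (x >> 1) has a 1 wherever x has two consecutive 1 bits.)

385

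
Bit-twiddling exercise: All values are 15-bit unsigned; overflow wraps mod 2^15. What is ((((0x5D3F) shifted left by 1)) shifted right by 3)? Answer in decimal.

1871

0x5D3F = 101110100111111
→ shifted left by 1 (mod 2^15) → 011101001111110 = 14974
→ shifted right by 3 → 000011101001111 = 1871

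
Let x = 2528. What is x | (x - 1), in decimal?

2559

x = 100111100000 = 2528
x - 1 = 100111011111
OR    = 100111111111 = 2559
(x | (x - 1) sets all bits below the lowest set bit.)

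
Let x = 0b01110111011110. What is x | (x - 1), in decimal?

x = 1110111011110 = 7646
x - 1 = 1110111011101
OR    = 1110111011111 = 7647
(x | (x - 1) sets all bits below the lowest set bit.)

7647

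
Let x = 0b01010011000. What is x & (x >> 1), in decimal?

8

x = 1010011000 = 664
x>>1 = 0101001100
AND  = 0000001000 = 8
(x & (x >> 1) has a 1 wherever x has two consecutive 1 bits.)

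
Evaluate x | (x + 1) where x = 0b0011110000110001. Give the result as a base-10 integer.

x = 11110000110001 = 15409
x + 1 = 11110000110010
OR    = 11110000110011 = 15411
(x | (x + 1) sets the lowest cleared bit.)

15411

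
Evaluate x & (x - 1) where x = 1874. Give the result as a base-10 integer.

x = 11101010010 = 1874
x - 1 = 11101010001
AND   = 11101010000 = 1872
(x & (x - 1) clears the lowest set bit of x.)

1872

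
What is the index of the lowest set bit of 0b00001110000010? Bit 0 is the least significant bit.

1

0b00001110000010 = 1110000010
Trailing zeros: 1, so the lowest set bit is bit 1 (value 2).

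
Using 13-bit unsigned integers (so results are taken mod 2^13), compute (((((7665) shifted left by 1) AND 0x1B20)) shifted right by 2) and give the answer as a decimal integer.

1736

7665 = 1110111110001
→ shifted left by 1 (mod 2^13) → 1101111100010 = 7138
0x1B20 = 1101100100000
→ AND → 1101100100000 = 6944
→ shifted right by 2 → 0011011001000 = 1736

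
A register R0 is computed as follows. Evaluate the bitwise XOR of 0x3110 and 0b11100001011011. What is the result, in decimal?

2379

0x3110 = 11000100010000
b = 11100001011011
XOR → 00100101001011 = 2379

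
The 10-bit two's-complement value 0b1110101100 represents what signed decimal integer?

pattern = 1110101100 (MSB is 1 ⇒ negative)
Invert: 0001010011, add 1 → 0001010100 = 84, so the value is -84.
(Equivalently: 940 - 2^10 = 940 - 1024 = -84.)

-84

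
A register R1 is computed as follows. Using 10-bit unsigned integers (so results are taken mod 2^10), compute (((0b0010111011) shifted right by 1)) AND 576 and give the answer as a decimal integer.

64

0b0010111011 = 0010111011
→ shifted right by 1 → 0001011101 = 93
576 = 1001000000
→ AND → 0001000000 = 64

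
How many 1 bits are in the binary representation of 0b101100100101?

6

n = 101100100101
Count the 1s: 1 + 1 + 1 + 1 + 1 + 1 = 6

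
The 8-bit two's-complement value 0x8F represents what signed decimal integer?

-113

pattern = 10001111 (MSB is 1 ⇒ negative)
Invert: 01110000, add 1 → 01110001 = 113, so the value is -113.
(Equivalently: 143 - 2^8 = 143 - 256 = -113.)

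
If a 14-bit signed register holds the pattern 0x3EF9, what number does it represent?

-263

pattern = 11111011111001 (MSB is 1 ⇒ negative)
Invert: 00000100000110, add 1 → 00000100000111 = 263, so the value is -263.
(Equivalently: 16121 - 2^14 = 16121 - 16384 = -263.)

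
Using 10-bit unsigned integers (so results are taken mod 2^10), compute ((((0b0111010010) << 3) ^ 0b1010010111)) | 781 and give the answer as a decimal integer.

783

0b0111010010 = 0111010010
→ << 3 (mod 2^10) → 1010010000 = 656
0b1010010111 = 1010010111
→ ^ → 0000000111 = 7
781 = 1100001101
→ | → 1100001111 = 783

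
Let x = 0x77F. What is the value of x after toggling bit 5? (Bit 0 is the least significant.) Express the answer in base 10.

1887

x = 00011101111111
bit 5 is currently 1; toggle it via x ^ (1 << 5) = x ^ 32
→ 00011101011111 = 1887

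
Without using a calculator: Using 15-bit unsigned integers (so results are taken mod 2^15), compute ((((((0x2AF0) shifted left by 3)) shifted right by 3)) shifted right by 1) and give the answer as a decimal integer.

0x2AF0 = 010101011110000
→ shifted left by 3 (mod 2^15) → 101011110000000 = 22400
→ shifted right by 3 → 000101011110000 = 2800
→ shifted right by 1 → 000010101111000 = 1400

1400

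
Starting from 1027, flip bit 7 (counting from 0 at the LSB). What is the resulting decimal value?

x = 10000000011
bit 7 is currently 0; toggle it via x ^ (1 << 7) = x ^ 128
→ 10010000011 = 1155

1155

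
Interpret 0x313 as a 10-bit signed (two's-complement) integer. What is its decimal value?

pattern = 1100010011 (MSB is 1 ⇒ negative)
Invert: 0011101100, add 1 → 0011101101 = 237, so the value is -237.
(Equivalently: 787 - 2^10 = 787 - 1024 = -237.)

-237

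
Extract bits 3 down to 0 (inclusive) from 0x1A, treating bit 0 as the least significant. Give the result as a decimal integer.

10

v = 00011010
Shift right by 0: 00011010
Mask low 4 bits: 1010 = 10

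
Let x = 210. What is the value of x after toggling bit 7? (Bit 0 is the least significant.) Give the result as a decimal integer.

82

x = 11010010
bit 7 is currently 1; toggle it via x ^ (1 << 7) = x ^ 128
→ 01010010 = 82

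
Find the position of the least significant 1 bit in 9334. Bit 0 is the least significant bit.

1

9334 = 10010001110110
Trailing zeros: 1, so the lowest set bit is bit 1 (value 2).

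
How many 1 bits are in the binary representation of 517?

517 = 1000000101
Count the 1s: 1 + 1 + 1 = 3

3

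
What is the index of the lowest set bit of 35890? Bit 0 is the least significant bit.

1

35890 = 1000110000110010
Trailing zeros: 1, so the lowest set bit is bit 1 (value 2).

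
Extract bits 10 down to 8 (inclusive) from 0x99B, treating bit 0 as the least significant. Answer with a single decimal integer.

1

v = 100110011011
Shift right by 8: 1001
Mask low 3 bits: 001 = 1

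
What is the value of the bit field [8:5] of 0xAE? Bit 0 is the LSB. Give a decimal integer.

v = 010101110
Shift right by 5: 0101
Mask low 4 bits: 0101 = 5

5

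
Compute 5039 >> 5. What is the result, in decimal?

157

5039 = 1001110101111
shift right by 5 → 0000010011101 = 157
(equivalently, floor(5039 / 32))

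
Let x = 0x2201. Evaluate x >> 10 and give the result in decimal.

8

0x2201 = 10001000000001
shift right by 10 → 00000000001000 = 8
(equivalently, floor(8705 / 1024))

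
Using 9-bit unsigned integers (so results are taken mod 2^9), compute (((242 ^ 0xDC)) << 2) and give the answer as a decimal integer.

242 = 011110010
0xDC = 011011100
→ ^ → 000101110 = 46
→ << 2 (mod 2^9) → 010111000 = 184

184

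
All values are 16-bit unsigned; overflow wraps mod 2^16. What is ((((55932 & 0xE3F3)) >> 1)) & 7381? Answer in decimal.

16

55932 = 1101101001111100
0xE3F3 = 1110001111110011
→ & → 1100001001110000 = 49776
→ >> 1 → 0110000100111000 = 24888
7381 = 0001110011010101
→ & → 0000000000010000 = 16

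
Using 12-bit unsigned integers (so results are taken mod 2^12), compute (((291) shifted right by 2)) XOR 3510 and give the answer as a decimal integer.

291 = 000100100011
→ shifted right by 2 → 000001001000 = 72
3510 = 110110110110
→ XOR → 110111111110 = 3582

3582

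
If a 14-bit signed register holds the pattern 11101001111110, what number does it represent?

-1410

pattern = 11101001111110 (MSB is 1 ⇒ negative)
Invert: 00010110000001, add 1 → 00010110000010 = 1410, so the value is -1410.
(Equivalently: 14974 - 2^14 = 14974 - 16384 = -1410.)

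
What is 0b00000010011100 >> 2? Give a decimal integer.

39

x = 10011100
shift right by 2 → 00100111 = 39
(equivalently, floor(156 / 4))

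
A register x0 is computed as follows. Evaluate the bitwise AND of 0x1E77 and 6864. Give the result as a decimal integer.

0x1E77 = 1111001110111
6864 = 1101011010000
AND → 1101001010000 = 6736

6736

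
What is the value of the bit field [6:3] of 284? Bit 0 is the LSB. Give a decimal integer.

3

v = 0100011100
Shift right by 3: 0100011
Mask low 4 bits: 0011 = 3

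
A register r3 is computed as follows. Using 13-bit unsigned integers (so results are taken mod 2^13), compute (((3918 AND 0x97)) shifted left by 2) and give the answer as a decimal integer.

3918 = 0111101001110
0x97 = 0000010010111
→ AND → 0000000000110 = 6
→ shifted left by 2 (mod 2^13) → 0000000011000 = 24

24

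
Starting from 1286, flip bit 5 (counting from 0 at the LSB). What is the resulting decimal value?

x = 10100000110
bit 5 is currently 0; toggle it via x ^ (1 << 5) = x ^ 32
→ 10100100110 = 1318

1318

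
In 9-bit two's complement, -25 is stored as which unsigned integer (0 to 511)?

25 in 9 bits: 000011001
Invert: 111100110
Add 1:  111100111 = 487
(Check: 2^9 - 25 = 512 - 25 = 487.)

487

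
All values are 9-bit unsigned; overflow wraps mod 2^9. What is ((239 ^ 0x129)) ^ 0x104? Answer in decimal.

239 = 011101111
0x129 = 100101001
→ ^ → 111000110 = 454
0x104 = 100000100
→ ^ → 011000010 = 194

194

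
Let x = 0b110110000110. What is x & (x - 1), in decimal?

x = 110110000110 = 3462
x - 1 = 110110000101
AND   = 110110000100 = 3460
(x & (x - 1) clears the lowest set bit of x.)

3460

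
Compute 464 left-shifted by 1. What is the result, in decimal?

464 = 0111010000
shift left by 1 → 1110100000 = 928
(equivalently, 464 × 2^1 = 464 × 2)

928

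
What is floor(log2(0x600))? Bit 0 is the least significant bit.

10

0x600 = 11000000000
The topmost 1 is at position 10 (since 2^10 = 1024 ≤ 1536 < 2048).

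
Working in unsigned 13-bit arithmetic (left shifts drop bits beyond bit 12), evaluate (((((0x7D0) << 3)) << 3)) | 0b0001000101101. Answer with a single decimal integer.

0x7D0 = 0011111010000
→ << 3 (mod 2^13) → 1111010000000 = 7808
→ << 3 (mod 2^13) → 1010000000000 = 5120
0b0001000101101 = 0001000101101
→ | → 1011000101101 = 5677

5677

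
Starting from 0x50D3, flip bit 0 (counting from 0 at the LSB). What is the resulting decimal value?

x = 0101000011010011
bit 0 is currently 1; toggle it via x ^ (1 << 0) = x ^ 1
→ 0101000011010010 = 20690

20690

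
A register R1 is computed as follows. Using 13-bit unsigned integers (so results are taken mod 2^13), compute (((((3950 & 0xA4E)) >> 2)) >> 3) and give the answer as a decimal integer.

82

3950 = 0111101101110
0xA4E = 0101001001110
→ & → 0101001001110 = 2638
→ >> 2 → 0001010010011 = 659
→ >> 3 → 0000001010010 = 82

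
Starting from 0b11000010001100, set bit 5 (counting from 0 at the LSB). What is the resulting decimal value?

x = 11000010001100
bit 5 is currently 0; set it via x | (1 << 5) = x | 32
→ 11000010101100 = 12460

12460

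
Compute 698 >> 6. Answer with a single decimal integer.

10

698 = 1010111010
shift right by 6 → 0000001010 = 10
(equivalently, floor(698 / 64))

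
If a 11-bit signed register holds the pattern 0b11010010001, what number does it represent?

-367

pattern = 11010010001 (MSB is 1 ⇒ negative)
Invert: 00101101110, add 1 → 00101101111 = 367, so the value is -367.
(Equivalently: 1681 - 2^11 = 1681 - 2048 = -367.)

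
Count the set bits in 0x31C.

5

0x31C = 1100011100
Count the 1s: 1 + 1 + 1 + 1 + 1 = 5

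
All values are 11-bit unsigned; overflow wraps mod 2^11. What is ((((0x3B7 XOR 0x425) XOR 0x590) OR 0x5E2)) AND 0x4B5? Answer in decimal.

1184

0x3B7 = 01110110111
0x425 = 10000100101
→ XOR → 11110010010 = 1938
0x590 = 10110010000
→ XOR → 01000000010 = 514
0x5E2 = 10111100010
→ OR → 11111100010 = 2018
0x4B5 = 10010110101
→ AND → 10010100000 = 1184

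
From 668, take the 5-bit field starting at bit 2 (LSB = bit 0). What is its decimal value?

7

v = 001010011100
Shift right by 2: 0010100111
Mask low 5 bits: 00111 = 7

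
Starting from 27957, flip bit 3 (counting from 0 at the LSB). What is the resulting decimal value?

x = 0110110100110101
bit 3 is currently 0; toggle it via x ^ (1 << 3) = x ^ 8
→ 0110110100111101 = 27965

27965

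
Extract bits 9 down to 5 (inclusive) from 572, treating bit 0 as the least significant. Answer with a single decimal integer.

17

v = 1000111100
Shift right by 5: 10001
Mask low 5 bits: 10001 = 17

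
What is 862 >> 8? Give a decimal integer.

3

862 = 1101011110
shift right by 8 → 0000000011 = 3
(equivalently, floor(862 / 256))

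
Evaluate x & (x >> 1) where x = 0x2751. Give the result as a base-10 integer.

x = 10011101010001 = 10065
x>>1 = 01001110101000
AND  = 00001100000000 = 768
(x & (x >> 1) has a 1 wherever x has two consecutive 1 bits.)

768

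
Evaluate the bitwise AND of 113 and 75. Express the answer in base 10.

65

113 = 1110001
75 = 1001011
AND → 1000001 = 65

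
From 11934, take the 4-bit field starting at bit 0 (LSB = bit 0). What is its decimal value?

14

v = 010111010011110
Shift right by 0: 010111010011110
Mask low 4 bits: 1110 = 14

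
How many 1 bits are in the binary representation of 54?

4

54 = 110110
Count the 1s: 1 + 1 + 1 + 1 = 4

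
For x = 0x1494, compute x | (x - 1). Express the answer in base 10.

x = 1010010010100 = 5268
x - 1 = 1010010010011
OR    = 1010010010111 = 5271
(x | (x - 1) sets all bits below the lowest set bit.)

5271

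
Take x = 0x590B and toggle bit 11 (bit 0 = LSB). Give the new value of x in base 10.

x = 101100100001011
bit 11 is currently 1; toggle it via x ^ (1 << 11) = x ^ 2048
→ 101000100001011 = 20747

20747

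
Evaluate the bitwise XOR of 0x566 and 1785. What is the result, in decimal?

927

0x566 = 10101100110
1785 = 11011111001
XOR → 01110011111 = 927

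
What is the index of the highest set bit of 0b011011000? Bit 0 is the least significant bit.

0b011011000 = 11011000
The topmost 1 is at position 7 (since 2^7 = 128 ≤ 216 < 256).

7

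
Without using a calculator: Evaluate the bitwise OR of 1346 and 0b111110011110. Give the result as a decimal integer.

4062

1346 = 010101000010
b = 111110011110
 OR → 111111011110 = 4062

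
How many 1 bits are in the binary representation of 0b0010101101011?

n = 10101101011
Count the 1s: 1 + 1 + 1 + 1 + 1 + 1 + 1 = 7

7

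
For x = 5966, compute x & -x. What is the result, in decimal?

x = 1011101001110 = 5966
-x (two's complement) = …0100010110010
AND   = 0000000000010 = 2
(x & -x isolates the lowest set bit of x.)

2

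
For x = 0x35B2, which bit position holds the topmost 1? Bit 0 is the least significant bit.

13

0x35B2 = 11010110110010
The topmost 1 is at position 13 (since 2^13 = 8192 ≤ 13746 < 16384).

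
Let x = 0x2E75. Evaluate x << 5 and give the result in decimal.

380576

0x2E75 = 0000010111001110101
shift left by 5 → 1011100111010100000 = 380576
(equivalently, 11893 × 2^5 = 11893 × 32)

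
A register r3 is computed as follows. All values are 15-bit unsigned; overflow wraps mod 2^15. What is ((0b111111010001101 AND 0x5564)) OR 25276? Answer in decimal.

0b111111010001101 = 111111010001101
0x5564 = 101010101100100
→ AND → 101010000000100 = 21508
25276 = 110001010111100
→ OR → 111011010111100 = 30396

30396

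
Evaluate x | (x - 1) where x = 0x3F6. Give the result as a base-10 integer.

x = 1111110110 = 1014
x - 1 = 1111110101
OR    = 1111110111 = 1015
(x | (x - 1) sets all bits below the lowest set bit.)

1015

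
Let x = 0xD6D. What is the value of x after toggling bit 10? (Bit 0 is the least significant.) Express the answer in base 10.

x = 110101101101
bit 10 is currently 1; toggle it via x ^ (1 << 10) = x ^ 1024
→ 100101101101 = 2413

2413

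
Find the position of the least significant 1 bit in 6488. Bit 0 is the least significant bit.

3

6488 = 1100101011000
Trailing zeros: 3, so the lowest set bit is bit 3 (value 8).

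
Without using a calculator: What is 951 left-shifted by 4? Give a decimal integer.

15216

951 = 00001110110111
shift left by 4 → 11101101110000 = 15216
(equivalently, 951 × 2^4 = 951 × 16)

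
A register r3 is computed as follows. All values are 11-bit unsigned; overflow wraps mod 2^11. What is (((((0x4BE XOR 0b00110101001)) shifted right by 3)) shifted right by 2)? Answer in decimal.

40

0x4BE = 10010111110
0b00110101001 = 00110101001
→ XOR → 10100010111 = 1303
→ shifted right by 3 → 00010100010 = 162
→ shifted right by 2 → 00000101000 = 40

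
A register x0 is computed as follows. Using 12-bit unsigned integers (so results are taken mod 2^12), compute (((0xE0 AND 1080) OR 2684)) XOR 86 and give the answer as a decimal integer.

2602

0xE0 = 000011100000
1080 = 010000111000
→ AND → 000000100000 = 32
2684 = 101001111100
→ OR → 101001111100 = 2684
86 = 000001010110
→ XOR → 101000101010 = 2602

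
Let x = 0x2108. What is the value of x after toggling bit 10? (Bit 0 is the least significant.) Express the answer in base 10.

9480

x = 010000100001000
bit 10 is currently 0; toggle it via x ^ (1 << 10) = x ^ 1024
→ 010010100001000 = 9480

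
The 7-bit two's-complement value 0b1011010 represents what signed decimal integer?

-38

pattern = 1011010 (MSB is 1 ⇒ negative)
Invert: 0100101, add 1 → 0100110 = 38, so the value is -38.
(Equivalently: 90 - 2^7 = 90 - 128 = -38.)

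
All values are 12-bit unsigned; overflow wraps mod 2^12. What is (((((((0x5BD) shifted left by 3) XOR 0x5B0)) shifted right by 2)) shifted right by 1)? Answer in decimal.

0x5BD = 010110111101
→ shifted left by 3 (mod 2^12) → 110111101000 = 3560
0x5B0 = 010110110000
→ XOR → 100001011000 = 2136
→ shifted right by 2 → 001000010110 = 534
→ shifted right by 1 → 000100001011 = 267

267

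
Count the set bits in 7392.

6

7392 = 1110011100000
Count the 1s: 1 + 1 + 1 + 1 + 1 + 1 = 6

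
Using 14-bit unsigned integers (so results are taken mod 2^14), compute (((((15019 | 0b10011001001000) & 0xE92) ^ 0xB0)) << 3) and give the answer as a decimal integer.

15019 = 11101010101011
0b10011001001000 = 10011001001000
→ | → 11111011101011 = 16107
0xE92 = 00111010010010
→ & → 00111010000010 = 3714
0xB0 = 00000010110000
→ ^ → 00111000110010 = 3634
→ << 3 (mod 2^14) → 11000110010000 = 12688

12688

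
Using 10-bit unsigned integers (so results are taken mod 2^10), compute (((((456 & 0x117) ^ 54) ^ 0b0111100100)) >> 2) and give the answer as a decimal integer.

52

456 = 0111001000
0x117 = 0100010111
→ & → 0100000000 = 256
54 = 0000110110
→ ^ → 0100110110 = 310
0b0111100100 = 0111100100
→ ^ → 0011010010 = 210
→ >> 2 → 0000110100 = 52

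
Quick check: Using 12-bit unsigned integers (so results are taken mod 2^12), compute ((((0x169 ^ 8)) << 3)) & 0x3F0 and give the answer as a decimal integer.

768

0x169 = 000101101001
8 = 000000001000
→ ^ → 000101100001 = 353
→ << 3 (mod 2^12) → 101100001000 = 2824
0x3F0 = 001111110000
→ & → 001100000000 = 768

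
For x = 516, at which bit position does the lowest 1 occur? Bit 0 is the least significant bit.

516 = 1000000100
Trailing zeros: 2, so the lowest set bit is bit 2 (value 4).

2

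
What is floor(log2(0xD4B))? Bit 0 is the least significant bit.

0xD4B = 110101001011
The topmost 1 is at position 11 (since 2^11 = 2048 ≤ 3403 < 4096).

11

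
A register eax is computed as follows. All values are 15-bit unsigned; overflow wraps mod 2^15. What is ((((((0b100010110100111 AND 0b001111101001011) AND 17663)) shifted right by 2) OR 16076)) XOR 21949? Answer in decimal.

27249

0b100010110100111 = 100010110100111
0b001111101001011 = 001111101001011
→ AND → 000010100000011 = 1283
17663 = 100010011111111
→ AND → 000010000000011 = 1027
→ shifted right by 2 → 000000100000000 = 256
16076 = 011111011001100
→ OR → 011111111001100 = 16332
21949 = 101010110111101
→ XOR → 110101001110001 = 27249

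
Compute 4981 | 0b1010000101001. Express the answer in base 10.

4981 = 1001101110101
b = 1010000101001
 OR → 1011101111101 = 6013

6013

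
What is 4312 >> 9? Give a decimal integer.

8

4312 = 1000011011000
shift right by 9 → 0000000001000 = 8
(equivalently, floor(4312 / 512))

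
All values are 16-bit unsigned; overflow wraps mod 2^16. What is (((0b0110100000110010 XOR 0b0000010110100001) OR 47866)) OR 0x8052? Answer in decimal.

65531

0b0110100000110010 = 0110100000110010
0b0000010110100001 = 0000010110100001
→ XOR → 0110110110010011 = 28051
47866 = 1011101011111010
→ OR → 1111111111111011 = 65531
0x8052 = 1000000001010010
→ OR → 1111111111111011 = 65531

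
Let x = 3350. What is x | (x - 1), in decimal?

3351

x = 110100010110 = 3350
x - 1 = 110100010101
OR    = 110100010111 = 3351
(x | (x - 1) sets all bits below the lowest set bit.)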